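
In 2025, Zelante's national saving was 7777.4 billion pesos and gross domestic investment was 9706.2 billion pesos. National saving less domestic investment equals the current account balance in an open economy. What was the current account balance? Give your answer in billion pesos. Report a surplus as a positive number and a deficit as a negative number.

-1928.8

S - I = CA (net lending to the rest of the world).
CA = S - I = 7777.4 - 9706.2 = -1928.8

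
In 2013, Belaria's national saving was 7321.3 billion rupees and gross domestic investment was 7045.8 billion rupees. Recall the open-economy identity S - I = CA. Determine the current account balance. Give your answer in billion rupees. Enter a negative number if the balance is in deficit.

275.5

CA = S - I = 7321.3 - 7045.8 = 275.5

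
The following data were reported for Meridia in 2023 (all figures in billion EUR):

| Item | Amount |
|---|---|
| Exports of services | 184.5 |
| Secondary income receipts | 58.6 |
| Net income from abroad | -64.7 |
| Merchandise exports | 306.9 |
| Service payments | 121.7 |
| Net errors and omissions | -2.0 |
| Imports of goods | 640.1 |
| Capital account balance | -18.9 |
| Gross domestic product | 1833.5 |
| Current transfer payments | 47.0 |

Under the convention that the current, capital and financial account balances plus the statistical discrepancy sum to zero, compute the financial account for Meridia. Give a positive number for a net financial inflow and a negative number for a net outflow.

Goods balance = 306.9 - 640.1 = -333.2
Services balance = 184.5 - 121.7 = 62.8
Trade balance (goods + services) = -333.2 + 62.8 = -270.4
Net primary income = -64.7
Net secondary income = 58.6 - 47.0 = 11.6
Current account = -270.4 + (-64.7) + 11.6 = -323.5
Financial account = -(-323.5 + (-18.9) + (-2.0)) = 344.4

344.4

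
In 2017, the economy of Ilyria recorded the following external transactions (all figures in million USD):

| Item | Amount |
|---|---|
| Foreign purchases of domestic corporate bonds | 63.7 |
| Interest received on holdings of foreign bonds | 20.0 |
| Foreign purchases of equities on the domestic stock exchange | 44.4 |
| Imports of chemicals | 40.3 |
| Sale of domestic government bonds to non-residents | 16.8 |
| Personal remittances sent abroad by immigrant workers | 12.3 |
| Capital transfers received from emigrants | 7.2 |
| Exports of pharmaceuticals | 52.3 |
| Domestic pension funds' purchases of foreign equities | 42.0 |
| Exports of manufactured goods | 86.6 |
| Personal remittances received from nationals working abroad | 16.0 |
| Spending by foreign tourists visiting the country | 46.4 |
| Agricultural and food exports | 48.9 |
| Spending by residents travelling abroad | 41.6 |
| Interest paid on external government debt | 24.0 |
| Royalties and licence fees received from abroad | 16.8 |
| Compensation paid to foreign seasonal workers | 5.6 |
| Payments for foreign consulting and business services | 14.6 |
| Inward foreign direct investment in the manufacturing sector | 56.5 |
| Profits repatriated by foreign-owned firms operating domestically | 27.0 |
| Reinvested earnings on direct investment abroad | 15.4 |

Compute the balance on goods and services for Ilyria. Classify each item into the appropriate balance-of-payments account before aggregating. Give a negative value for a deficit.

154.5

Goods: 52.3 + 48.9 - 40.3 + 86.6 = 147.5
Services: 16.8 - 41.6 - 14.6 + 46.4 = 7.0
Trade balance = 147.5 + 7.0 = 154.5
(Excluded from the trade balance — financial account: foreign purchases of domestic corporate bonds 63.7, foreign purchases of equities on the domestic stock exchange 44.4, sale of domestic government bonds to non-residents 16.8, domestic pension funds' purchases of foreign equities 42.0, inward foreign direct investment in the manufacturing sector 56.5; primary income: interest received on holdings of foreign bonds 20.0, interest paid on external government debt 24.0, compensation paid to foreign seasonal workers 5.6, profits repatriated by foreign-owned firms operating domestically 27.0, reinvested earnings on direct investment abroad 15.4; secondary income: personal remittances sent abroad by immigrant workers 12.3, personal remittances received from nationals working abroad 16.0; capital account: capital transfers received from emigrants 7.2.)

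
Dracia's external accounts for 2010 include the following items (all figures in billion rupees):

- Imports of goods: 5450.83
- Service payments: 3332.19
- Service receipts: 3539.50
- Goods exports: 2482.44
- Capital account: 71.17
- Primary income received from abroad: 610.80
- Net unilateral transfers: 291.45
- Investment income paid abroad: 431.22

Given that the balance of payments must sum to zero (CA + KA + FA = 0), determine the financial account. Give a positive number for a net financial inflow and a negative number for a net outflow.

2218.88

Goods balance = 2482.44 - 5450.83 = -2968.39
Services balance = 3539.50 - 3332.19 = 207.31
Trade balance (goods + services) = -2968.39 + 207.31 = -2761.08
Net primary income = 610.80 - 431.22 = 179.58
Net secondary income = 291.45
Current account = -2761.08 + 179.58 + 291.45 = -2290.05
Financial account = -(-2290.05 + 71.17) = 2218.88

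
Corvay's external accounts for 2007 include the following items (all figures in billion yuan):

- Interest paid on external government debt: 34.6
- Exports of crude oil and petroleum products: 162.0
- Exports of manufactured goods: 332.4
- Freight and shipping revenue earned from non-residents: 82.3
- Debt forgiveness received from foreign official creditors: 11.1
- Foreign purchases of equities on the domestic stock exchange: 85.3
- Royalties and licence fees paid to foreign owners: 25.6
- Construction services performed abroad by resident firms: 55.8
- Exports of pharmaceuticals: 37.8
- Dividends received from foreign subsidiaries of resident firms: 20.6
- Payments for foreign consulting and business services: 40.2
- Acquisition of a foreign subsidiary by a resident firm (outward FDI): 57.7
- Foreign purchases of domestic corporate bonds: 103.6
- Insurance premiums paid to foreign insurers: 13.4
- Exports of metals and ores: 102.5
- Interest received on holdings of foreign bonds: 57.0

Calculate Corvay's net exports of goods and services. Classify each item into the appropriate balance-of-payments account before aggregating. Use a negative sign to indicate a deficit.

Goods: 332.4 + 102.5 + 37.8 + 162.0 = 634.7
Services: -40.2 - 25.6 - 13.4 + 82.3 + 55.8 = 58.9
Trade balance = 634.7 + 58.9 = 693.6
(Excluded from the trade balance — primary income: interest paid on external government debt 34.6, dividends received from foreign subsidiaries of resident firms 20.6, interest received on holdings of foreign bonds 57.0; capital account: debt forgiveness received from foreign official creditors 11.1; financial account: foreign purchases of equities on the domestic stock exchange 85.3, acquisition of a foreign subsidiary by a resident firm (outward FDI) 57.7, foreign purchases of domestic corporate bonds 103.6.)

693.6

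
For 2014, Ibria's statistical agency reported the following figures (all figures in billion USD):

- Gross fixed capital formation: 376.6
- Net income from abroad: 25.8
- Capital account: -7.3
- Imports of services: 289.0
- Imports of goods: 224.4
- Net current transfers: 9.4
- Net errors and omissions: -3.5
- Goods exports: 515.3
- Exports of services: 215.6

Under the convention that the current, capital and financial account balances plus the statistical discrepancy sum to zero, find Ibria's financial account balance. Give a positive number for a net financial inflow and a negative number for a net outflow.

-241.9

Goods balance = 515.3 - 224.4 = 290.9
Services balance = 215.6 - 289.0 = -73.4
Trade balance (goods + services) = 290.9 + (-73.4) = 217.5
Net primary income = 25.8
Net secondary income = 9.4
Current account = 217.5 + 25.8 + 9.4 = 252.7
Financial account = -(252.7 + (-7.3) + (-3.5)) = -241.9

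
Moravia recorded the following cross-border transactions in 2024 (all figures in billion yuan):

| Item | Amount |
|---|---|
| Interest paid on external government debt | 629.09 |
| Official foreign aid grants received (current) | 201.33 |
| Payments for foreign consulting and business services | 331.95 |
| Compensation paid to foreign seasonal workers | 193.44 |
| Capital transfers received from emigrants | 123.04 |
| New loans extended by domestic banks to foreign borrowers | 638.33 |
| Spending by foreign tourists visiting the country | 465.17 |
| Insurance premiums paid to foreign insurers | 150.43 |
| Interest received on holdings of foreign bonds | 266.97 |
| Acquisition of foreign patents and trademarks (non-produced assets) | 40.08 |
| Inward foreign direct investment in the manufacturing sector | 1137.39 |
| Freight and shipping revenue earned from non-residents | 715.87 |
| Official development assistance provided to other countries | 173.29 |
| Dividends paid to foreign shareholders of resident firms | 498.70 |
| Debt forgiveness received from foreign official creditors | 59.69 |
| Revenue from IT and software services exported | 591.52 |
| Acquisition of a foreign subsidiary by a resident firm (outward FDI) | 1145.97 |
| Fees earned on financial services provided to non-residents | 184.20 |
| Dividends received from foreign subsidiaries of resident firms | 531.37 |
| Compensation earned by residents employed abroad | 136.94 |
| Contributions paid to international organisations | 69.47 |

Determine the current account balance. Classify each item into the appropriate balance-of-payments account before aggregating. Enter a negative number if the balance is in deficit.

Services: 591.52 + 184.20 - 331.95 - 150.43 + 465.17 + 715.87 = 1474.38
Primary income: 531.37 - 498.70 - 629.09 + 136.94 - 193.44 + 266.97 = -385.95
Secondary income: 201.33 - 69.47 - 173.29 = -41.43
Current account = 1474.38 + (-385.95) + (-41.43) = 1047.00
(Excluded from the current account — capital account: capital transfers received from emigrants 123.04, acquisition of foreign patents and trademarks (non-produced assets) 40.08, debt forgiveness received from foreign official creditors 59.69; financial account: new loans extended by domestic banks to foreign borrowers 638.33, inward foreign direct investment in the manufacturing sector 1137.39, acquisition of a foreign subsidiary by a resident firm (outward FDI) 1145.97.)

1047.00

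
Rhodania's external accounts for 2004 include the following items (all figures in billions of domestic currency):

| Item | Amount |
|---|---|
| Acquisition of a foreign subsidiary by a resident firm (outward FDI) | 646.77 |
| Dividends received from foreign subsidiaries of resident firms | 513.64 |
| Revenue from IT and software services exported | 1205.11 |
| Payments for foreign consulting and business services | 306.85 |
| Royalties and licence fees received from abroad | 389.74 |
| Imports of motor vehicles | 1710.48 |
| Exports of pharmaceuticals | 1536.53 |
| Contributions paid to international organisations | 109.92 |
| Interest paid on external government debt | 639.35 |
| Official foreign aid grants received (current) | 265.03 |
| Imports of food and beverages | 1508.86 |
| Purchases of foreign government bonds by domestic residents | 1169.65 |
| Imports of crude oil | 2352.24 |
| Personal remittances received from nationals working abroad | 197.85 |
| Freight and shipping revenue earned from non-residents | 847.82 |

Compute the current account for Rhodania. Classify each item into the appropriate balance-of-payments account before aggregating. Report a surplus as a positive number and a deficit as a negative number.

-1671.98

Goods: -2352.24 - 1710.48 + 1536.53 - 1508.86 = -4035.05
Services: -306.85 + 847.82 + 1205.11 + 389.74 = 2135.82
Primary income: 513.64 - 639.35 = -125.71
Secondary income: 197.85 - 109.92 + 265.03 = 352.96
Current account = (-4035.05) + 2135.82 + (-125.71) + 352.96 = -1671.98
(Excluded from the current account — financial account: acquisition of a foreign subsidiary by a resident firm (outward FDI) 646.77, purchases of foreign government bonds by domestic residents 1169.65.)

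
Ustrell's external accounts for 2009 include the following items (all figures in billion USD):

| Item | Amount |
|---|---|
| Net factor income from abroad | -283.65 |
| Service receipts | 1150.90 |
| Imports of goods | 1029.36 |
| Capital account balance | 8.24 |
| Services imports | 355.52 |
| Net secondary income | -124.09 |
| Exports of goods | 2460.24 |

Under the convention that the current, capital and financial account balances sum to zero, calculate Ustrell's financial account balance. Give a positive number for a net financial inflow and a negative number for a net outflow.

-1826.76

Goods balance = 2460.24 - 1029.36 = 1430.88
Services balance = 1150.90 - 355.52 = 795.38
Trade balance (goods + services) = 1430.88 + 795.38 = 2226.26
Net primary income = -283.65
Net secondary income = -124.09
Current account = 2226.26 + (-283.65) + (-124.09) = 1818.52
Financial account = -(1818.52 + 8.24) = -1826.76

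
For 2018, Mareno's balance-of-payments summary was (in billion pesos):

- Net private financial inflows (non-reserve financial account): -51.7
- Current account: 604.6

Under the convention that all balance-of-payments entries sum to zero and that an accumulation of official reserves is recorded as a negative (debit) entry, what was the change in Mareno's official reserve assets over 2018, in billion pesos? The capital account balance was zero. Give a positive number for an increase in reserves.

Official reserve transactions balance = -(604.6 + (-51.7)) = -552.9
An accumulation of reserves is recorded as a debit (negative entry), so the change in the stock of reserves is the negative of that balance.
Change in official reserves = -(-552.9) = 552.9

552.9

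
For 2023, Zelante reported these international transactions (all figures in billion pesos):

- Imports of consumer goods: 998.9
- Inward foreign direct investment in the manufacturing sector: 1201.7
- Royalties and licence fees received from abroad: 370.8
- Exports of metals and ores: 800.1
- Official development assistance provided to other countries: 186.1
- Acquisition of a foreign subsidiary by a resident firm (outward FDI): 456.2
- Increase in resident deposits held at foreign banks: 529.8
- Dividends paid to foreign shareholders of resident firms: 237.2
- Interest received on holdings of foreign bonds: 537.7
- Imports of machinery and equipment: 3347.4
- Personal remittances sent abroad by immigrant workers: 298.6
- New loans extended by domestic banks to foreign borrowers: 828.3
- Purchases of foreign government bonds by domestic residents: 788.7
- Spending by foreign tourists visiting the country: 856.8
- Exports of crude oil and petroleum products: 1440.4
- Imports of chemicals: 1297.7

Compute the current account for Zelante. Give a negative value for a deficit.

-2360.1

Goods: 1440.4 - 1297.7 - 998.9 - 3347.4 + 800.1 = -3403.5
Services: 370.8 + 856.8 = 1227.6
Primary income: -237.2 + 537.7 = 300.5
Secondary income: -298.6 - 186.1 = -484.7
Current account = (-3403.5) + 1227.6 + 300.5 + (-484.7) = -2360.1
(Excluded from the current account — financial account: inward foreign direct investment in the manufacturing sector 1201.7, acquisition of a foreign subsidiary by a resident firm (outward FDI) 456.2, increase in resident deposits held at foreign banks 529.8, new loans extended by domestic banks to foreign borrowers 828.3, purchases of foreign government bonds by domestic residents 788.7.)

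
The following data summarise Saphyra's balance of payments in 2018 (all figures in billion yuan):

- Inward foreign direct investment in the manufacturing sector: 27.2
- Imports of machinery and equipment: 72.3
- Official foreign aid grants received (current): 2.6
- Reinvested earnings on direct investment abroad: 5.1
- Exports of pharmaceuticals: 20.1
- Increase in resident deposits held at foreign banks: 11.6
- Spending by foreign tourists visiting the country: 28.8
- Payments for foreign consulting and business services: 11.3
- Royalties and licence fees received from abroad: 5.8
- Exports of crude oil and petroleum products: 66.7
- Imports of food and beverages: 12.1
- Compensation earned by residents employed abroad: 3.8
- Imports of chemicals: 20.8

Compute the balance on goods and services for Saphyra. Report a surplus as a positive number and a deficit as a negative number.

4.9

Goods: 20.1 - 20.8 + 66.7 - 12.1 - 72.3 = -18.4
Services: 28.8 - 11.3 + 5.8 = 23.3
Trade balance = -18.4 + 23.3 = 4.9
(Excluded from the trade balance — financial account: inward foreign direct investment in the manufacturing sector 27.2, increase in resident deposits held at foreign banks 11.6; secondary income: official foreign aid grants received (current) 2.6; primary income: reinvested earnings on direct investment abroad 5.1, compensation earned by residents employed abroad 3.8.)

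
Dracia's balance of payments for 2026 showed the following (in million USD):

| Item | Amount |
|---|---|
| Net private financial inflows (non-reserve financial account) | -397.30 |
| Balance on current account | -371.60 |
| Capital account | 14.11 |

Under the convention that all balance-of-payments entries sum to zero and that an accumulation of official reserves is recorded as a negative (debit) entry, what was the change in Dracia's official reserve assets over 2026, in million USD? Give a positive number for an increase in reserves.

Official reserve transactions balance = -((-371.60) + 14.11 + (-397.30)) = 754.79
An accumulation of reserves is recorded as a debit (negative entry), so the change in the stock of reserves is the negative of that balance.
Change in official reserves = -(754.79) = -754.79

-754.79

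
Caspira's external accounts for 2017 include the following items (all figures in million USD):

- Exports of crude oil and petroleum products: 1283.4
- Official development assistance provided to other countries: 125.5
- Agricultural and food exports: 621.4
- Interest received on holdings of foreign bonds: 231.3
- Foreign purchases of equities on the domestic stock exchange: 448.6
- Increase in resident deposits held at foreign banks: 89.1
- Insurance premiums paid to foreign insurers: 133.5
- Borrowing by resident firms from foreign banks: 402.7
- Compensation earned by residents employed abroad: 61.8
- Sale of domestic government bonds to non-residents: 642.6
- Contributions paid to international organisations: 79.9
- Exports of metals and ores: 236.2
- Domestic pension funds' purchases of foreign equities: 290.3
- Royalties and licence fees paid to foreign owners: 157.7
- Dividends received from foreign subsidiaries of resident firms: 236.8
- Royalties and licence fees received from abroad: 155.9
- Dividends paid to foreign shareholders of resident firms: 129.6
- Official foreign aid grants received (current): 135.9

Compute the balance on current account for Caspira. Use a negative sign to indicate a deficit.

Goods: 236.2 + 1283.4 + 621.4 = 2141.0
Services: -133.5 - 157.7 + 155.9 = -135.3
Primary income: 61.8 - 129.6 + 231.3 + 236.8 = 400.3
Secondary income: -125.5 - 79.9 + 135.9 = -69.5
Current account = 2141.0 + (-135.3) + 400.3 + (-69.5) = 2336.5
(Excluded from the current account — financial account: foreign purchases of equities on the domestic stock exchange 448.6, increase in resident deposits held at foreign banks 89.1, borrowing by resident firms from foreign banks 402.7, sale of domestic government bonds to non-residents 642.6, domestic pension funds' purchases of foreign equities 290.3.)

2336.5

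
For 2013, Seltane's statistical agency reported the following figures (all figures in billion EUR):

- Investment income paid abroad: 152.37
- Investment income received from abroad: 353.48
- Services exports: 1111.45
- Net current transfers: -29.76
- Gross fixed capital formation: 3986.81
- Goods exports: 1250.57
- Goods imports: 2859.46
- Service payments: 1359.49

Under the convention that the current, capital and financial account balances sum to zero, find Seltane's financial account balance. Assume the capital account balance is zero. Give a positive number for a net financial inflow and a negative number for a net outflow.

Goods balance = 1250.57 - 2859.46 = -1608.89
Services balance = 1111.45 - 1359.49 = -248.04
Trade balance (goods + services) = -1608.89 + (-248.04) = -1856.93
Net primary income = 353.48 - 152.37 = 201.11
Net secondary income = -29.76
Current account = -1856.93 + 201.11 + (-29.76) = -1685.58
Financial account = -(-1685.58) = 1685.58

1685.58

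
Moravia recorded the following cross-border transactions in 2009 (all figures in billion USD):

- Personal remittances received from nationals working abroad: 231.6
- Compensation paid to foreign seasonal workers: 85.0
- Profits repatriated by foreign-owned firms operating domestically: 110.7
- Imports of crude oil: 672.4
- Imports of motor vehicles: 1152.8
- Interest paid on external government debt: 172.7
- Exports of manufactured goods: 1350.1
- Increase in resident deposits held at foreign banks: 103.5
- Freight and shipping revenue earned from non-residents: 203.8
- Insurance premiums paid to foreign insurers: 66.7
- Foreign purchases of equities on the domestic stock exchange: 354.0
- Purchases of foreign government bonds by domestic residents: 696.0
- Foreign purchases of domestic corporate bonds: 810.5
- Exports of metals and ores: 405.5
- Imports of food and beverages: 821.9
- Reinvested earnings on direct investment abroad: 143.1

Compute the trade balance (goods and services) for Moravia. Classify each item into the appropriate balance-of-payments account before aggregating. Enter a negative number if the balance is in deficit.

-754.4

Goods: -1152.8 + 1350.1 + 405.5 - 672.4 - 821.9 = -891.5
Services: -66.7 + 203.8 = 137.1
Trade balance = -891.5 + 137.1 = -754.4
(Excluded from the trade balance — secondary income: personal remittances received from nationals working abroad 231.6; primary income: compensation paid to foreign seasonal workers 85.0, profits repatriated by foreign-owned firms operating domestically 110.7, interest paid on external government debt 172.7, reinvested earnings on direct investment abroad 143.1; financial account: increase in resident deposits held at foreign banks 103.5, foreign purchases of equities on the domestic stock exchange 354.0, purchases of foreign government bonds by domestic residents 696.0, foreign purchases of domestic corporate bonds 810.5.)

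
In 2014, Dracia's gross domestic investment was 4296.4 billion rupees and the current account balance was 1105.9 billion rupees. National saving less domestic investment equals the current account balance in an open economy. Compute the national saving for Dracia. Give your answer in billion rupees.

5402.3

S = I + CA = 4296.4 + 1105.9 = 5402.3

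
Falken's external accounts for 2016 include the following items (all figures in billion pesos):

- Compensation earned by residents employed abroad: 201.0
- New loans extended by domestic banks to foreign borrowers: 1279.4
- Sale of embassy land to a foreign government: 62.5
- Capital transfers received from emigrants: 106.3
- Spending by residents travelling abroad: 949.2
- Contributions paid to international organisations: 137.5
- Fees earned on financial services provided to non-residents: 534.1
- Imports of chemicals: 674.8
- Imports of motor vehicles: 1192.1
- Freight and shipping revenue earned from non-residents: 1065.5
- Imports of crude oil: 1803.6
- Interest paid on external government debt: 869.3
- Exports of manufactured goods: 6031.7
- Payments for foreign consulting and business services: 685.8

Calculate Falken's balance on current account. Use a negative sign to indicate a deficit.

Goods: 6031.7 - 1803.6 - 674.8 - 1192.1 = 2361.2
Services: 1065.5 - 685.8 + 534.1 - 949.2 = -35.4
Primary income: 201.0 - 869.3 = -668.3
Secondary income: -137.5
Current account = 2361.2 + (-35.4) + (-668.3) + (-137.5) = 1520.0
(Excluded from the current account — financial account: new loans extended by domestic banks to foreign borrowers 1279.4; capital account: sale of embassy land to a foreign government 62.5, capital transfers received from emigrants 106.3.)

1520.0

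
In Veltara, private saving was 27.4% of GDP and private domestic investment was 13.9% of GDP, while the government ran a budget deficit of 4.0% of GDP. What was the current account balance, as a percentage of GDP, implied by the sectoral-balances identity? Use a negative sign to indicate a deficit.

9.5

By the sectoral-balances identity, CA = (S_private - I) + (T - G).
Private balance = 27.4 - 13.9 = 13.5
Government balance (T - G) = -4.0
CA = 13.5 + (-4.0) = 9.5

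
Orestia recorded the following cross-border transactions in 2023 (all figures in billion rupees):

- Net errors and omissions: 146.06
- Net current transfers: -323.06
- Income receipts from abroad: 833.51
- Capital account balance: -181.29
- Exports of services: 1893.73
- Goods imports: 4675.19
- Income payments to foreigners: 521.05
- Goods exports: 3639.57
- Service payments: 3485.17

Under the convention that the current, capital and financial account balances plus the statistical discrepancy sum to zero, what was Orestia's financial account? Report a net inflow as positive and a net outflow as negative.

2672.89

Goods balance = 3639.57 - 4675.19 = -1035.62
Services balance = 1893.73 - 3485.17 = -1591.44
Trade balance (goods + services) = -1035.62 + (-1591.44) = -2627.06
Net primary income = 833.51 - 521.05 = 312.46
Net secondary income = -323.06
Current account = -2627.06 + 312.46 + (-323.06) = -2637.66
Financial account = -(-2637.66 + (-181.29) + 146.06) = 2672.89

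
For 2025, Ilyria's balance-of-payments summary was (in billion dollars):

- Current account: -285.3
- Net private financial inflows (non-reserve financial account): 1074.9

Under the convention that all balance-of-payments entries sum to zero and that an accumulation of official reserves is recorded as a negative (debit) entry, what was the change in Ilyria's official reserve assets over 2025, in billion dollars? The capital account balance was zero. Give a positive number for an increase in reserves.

789.6

Official reserve transactions balance = -((-285.3) + 1074.9) = -789.6
An accumulation of reserves is recorded as a debit (negative entry), so the change in the stock of reserves is the negative of that balance.
Change in official reserves = -(-789.6) = 789.6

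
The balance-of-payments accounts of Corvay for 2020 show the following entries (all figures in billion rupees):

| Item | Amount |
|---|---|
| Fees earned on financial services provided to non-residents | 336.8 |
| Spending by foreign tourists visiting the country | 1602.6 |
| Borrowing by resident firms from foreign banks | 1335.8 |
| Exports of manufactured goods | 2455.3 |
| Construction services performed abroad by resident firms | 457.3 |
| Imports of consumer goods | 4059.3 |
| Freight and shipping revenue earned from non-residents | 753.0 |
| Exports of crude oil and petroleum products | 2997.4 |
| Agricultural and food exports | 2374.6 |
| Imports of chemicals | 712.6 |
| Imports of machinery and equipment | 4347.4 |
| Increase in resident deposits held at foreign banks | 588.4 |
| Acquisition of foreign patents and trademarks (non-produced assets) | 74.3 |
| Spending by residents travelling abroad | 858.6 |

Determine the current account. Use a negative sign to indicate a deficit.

Goods: 2455.3 - 712.6 - 4347.4 - 4059.3 + 2997.4 + 2374.6 = -1292.0
Services: -858.6 + 457.3 + 336.8 + 1602.6 + 753.0 = 2291.1
Current account = (-1292.0) + 2291.1 = 999.1
(Excluded from the current account — financial account: borrowing by resident firms from foreign banks 1335.8, increase in resident deposits held at foreign banks 588.4; capital account: acquisition of foreign patents and trademarks (non-produced assets) 74.3.)

999.1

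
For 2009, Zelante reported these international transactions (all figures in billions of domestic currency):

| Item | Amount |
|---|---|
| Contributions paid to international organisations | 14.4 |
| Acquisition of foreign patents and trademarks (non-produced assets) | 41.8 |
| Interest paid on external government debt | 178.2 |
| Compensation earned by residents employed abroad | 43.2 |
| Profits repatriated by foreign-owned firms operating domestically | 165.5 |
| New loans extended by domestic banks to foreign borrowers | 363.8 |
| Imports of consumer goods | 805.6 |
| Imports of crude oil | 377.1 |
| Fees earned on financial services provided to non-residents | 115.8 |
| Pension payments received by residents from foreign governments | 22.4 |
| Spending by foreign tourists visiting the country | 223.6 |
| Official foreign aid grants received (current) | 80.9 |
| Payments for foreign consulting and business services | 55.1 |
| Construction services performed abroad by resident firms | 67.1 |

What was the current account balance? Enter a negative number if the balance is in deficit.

-1042.9

Goods: -377.1 - 805.6 = -1182.7
Services: 67.1 - 55.1 + 115.8 + 223.6 = 351.4
Primary income: -178.2 - 165.5 + 43.2 = -300.5
Secondary income: 22.4 - 14.4 + 80.9 = 88.9
Current account = (-1182.7) + 351.4 + (-300.5) + 88.9 = -1042.9
(Excluded from the current account — capital account: acquisition of foreign patents and trademarks (non-produced assets) 41.8; financial account: new loans extended by domestic banks to foreign borrowers 363.8.)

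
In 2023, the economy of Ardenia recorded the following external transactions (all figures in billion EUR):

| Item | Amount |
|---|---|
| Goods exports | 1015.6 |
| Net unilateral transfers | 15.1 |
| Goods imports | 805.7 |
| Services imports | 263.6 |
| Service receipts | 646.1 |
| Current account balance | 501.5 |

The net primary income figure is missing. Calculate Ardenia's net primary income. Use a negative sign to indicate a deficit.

Current account = goods balance + services balance + net primary income + net secondary income
Sum of the known components = 607.5
Net primary income = CA - (known components) = 501.5 - 607.5 = -106.0

-106.0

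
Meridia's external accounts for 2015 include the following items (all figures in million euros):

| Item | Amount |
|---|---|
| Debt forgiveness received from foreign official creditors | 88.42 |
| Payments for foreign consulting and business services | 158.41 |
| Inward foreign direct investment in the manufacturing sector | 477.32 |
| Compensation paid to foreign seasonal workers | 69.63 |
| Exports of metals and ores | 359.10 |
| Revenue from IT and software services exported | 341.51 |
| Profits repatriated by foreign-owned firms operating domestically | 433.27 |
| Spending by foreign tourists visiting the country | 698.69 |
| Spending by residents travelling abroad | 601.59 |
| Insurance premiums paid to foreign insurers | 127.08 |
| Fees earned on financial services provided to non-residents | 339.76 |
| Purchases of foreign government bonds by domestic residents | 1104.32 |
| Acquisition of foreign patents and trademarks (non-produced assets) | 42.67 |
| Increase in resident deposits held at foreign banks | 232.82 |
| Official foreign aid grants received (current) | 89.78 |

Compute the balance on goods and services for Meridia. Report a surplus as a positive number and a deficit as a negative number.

Goods: 359.10
Services: 698.69 - 601.59 - 127.08 + 339.76 - 158.41 + 341.51 = 492.88
Trade balance = 359.10 + 492.88 = 851.98
(Excluded from the trade balance — capital account: debt forgiveness received from foreign official creditors 88.42, acquisition of foreign patents and trademarks (non-produced assets) 42.67; financial account: inward foreign direct investment in the manufacturing sector 477.32, purchases of foreign government bonds by domestic residents 1104.32, increase in resident deposits held at foreign banks 232.82; primary income: compensation paid to foreign seasonal workers 69.63, profits repatriated by foreign-owned firms operating domestically 433.27; secondary income: official foreign aid grants received (current) 89.78.)

851.98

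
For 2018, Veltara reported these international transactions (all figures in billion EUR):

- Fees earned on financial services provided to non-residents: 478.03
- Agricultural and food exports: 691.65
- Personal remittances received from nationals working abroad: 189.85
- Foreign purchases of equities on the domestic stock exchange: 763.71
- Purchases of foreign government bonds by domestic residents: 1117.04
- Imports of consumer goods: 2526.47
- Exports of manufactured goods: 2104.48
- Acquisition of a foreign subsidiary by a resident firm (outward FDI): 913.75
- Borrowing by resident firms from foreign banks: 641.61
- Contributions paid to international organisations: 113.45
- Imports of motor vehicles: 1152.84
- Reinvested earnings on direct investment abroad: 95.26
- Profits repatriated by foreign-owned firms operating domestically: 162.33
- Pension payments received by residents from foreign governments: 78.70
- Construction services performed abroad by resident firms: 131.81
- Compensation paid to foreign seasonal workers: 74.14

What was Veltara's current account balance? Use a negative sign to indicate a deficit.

-259.45

Goods: -1152.84 + 2104.48 - 2526.47 + 691.65 = -883.18
Services: 131.81 + 478.03 = 609.84
Primary income: -74.14 - 162.33 + 95.26 = -141.21
Secondary income: -113.45 + 189.85 + 78.70 = 155.10
Current account = (-883.18) + 609.84 + (-141.21) + 155.10 = -259.45
(Excluded from the current account — financial account: foreign purchases of equities on the domestic stock exchange 763.71, purchases of foreign government bonds by domestic residents 1117.04, acquisition of a foreign subsidiary by a resident firm (outward FDI) 913.75, borrowing by resident firms from foreign banks 641.61.)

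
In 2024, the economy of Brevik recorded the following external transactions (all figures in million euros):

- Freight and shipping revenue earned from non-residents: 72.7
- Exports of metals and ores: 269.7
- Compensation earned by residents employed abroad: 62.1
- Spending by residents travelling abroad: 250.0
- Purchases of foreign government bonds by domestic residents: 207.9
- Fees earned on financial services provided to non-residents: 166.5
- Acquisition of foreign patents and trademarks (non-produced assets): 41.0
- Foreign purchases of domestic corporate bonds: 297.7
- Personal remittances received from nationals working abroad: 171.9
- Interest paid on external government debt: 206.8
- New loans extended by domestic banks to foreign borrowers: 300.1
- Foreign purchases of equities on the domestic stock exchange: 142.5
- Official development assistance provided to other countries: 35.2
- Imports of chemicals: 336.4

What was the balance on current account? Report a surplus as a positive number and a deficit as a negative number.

Goods: 269.7 - 336.4 = -66.7
Services: 166.5 - 250.0 + 72.7 = -10.8
Primary income: 62.1 - 206.8 = -144.7
Secondary income: 171.9 - 35.2 = 136.7
Current account = (-66.7) + (-10.8) + (-144.7) + 136.7 = -85.5
(Excluded from the current account — financial account: purchases of foreign government bonds by domestic residents 207.9, foreign purchases of domestic corporate bonds 297.7, new loans extended by domestic banks to foreign borrowers 300.1, foreign purchases of equities on the domestic stock exchange 142.5; capital account: acquisition of foreign patents and trademarks (non-produced assets) 41.0.)

-85.5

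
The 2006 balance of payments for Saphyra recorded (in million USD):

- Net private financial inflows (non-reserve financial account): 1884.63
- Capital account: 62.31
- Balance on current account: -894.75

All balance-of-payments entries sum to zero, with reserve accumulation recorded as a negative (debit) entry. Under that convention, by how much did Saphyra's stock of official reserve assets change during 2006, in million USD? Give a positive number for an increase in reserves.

1052.19

Official reserve transactions balance = -((-894.75) + 62.31 + 1884.63) = -1052.19
An accumulation of reserves is recorded as a debit (negative entry), so the change in the stock of reserves is the negative of that balance.
Change in official reserves = -(-1052.19) = 1052.19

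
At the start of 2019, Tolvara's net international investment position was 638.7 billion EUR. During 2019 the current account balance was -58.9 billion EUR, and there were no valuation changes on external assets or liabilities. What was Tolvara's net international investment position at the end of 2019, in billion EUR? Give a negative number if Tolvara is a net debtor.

With no valuation effects, change in NIIP = current account = -58.9
End-of-year NIIP = 638.7 + (-58.9) = 579.8

579.8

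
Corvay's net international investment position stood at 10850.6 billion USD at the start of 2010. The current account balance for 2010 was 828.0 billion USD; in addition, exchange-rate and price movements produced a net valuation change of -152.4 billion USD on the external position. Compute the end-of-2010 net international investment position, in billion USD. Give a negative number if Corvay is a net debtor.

Change in NIIP = current account + net valuation change = 828.0 + (-152.4) = 675.6
End-of-year NIIP = 10850.6 + 675.6 = 11526.2

11526.2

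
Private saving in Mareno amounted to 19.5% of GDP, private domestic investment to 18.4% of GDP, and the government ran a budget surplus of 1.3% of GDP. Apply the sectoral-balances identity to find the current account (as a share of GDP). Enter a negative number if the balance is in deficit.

2.4

By the sectoral-balances identity, CA = (S_private - I) + (T - G).
Private balance = 19.5 - 18.4 = 1.1
Government balance (T - G) = 1.3
CA = 1.1 + 1.3 = 2.4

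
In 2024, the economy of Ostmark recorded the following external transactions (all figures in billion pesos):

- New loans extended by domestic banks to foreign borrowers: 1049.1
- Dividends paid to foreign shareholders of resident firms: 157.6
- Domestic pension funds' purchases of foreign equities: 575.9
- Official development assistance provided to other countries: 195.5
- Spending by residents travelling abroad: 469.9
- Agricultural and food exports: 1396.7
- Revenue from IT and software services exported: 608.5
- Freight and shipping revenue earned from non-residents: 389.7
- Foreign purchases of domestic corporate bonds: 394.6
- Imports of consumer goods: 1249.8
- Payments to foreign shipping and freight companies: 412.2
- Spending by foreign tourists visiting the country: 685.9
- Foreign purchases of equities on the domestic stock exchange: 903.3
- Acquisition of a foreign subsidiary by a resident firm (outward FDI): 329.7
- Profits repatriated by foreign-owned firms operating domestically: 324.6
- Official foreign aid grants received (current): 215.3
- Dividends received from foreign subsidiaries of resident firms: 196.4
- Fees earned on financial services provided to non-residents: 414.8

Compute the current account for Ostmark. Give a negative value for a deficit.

1097.7

Goods: -1249.8 + 1396.7 = 146.9
Services: 389.7 + 608.5 - 469.9 - 412.2 + 414.8 + 685.9 = 1216.8
Primary income: 196.4 - 157.6 - 324.6 = -285.8
Secondary income: 215.3 - 195.5 = 19.8
Current account = 146.9 + 1216.8 + (-285.8) + 19.8 = 1097.7
(Excluded from the current account — financial account: new loans extended by domestic banks to foreign borrowers 1049.1, domestic pension funds' purchases of foreign equities 575.9, foreign purchases of domestic corporate bonds 394.6, foreign purchases of equities on the domestic stock exchange 903.3, acquisition of a foreign subsidiary by a resident firm (outward FDI) 329.7.)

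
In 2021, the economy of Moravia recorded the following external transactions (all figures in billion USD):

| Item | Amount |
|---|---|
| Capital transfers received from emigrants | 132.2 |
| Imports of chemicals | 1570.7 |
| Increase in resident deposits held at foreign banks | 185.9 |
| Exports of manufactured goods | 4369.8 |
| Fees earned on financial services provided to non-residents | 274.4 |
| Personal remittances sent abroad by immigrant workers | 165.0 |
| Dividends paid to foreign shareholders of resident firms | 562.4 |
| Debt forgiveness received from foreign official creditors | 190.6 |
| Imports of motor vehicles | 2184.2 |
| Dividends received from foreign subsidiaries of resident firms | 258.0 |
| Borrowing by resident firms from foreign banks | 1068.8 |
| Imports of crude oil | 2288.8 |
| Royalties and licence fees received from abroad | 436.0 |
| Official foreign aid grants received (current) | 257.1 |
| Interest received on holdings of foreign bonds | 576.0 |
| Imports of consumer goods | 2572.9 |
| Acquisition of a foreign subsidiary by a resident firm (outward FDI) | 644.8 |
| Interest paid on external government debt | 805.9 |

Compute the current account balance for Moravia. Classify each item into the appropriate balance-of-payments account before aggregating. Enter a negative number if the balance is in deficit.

-3978.6

Goods: -1570.7 - 2288.8 - 2184.2 + 4369.8 - 2572.9 = -4246.8
Services: 274.4 + 436.0 = 710.4
Primary income: 576.0 - 562.4 + 258.0 - 805.9 = -534.3
Secondary income: -165.0 + 257.1 = 92.1
Current account = (-4246.8) + 710.4 + (-534.3) + 92.1 = -3978.6
(Excluded from the current account — capital account: capital transfers received from emigrants 132.2, debt forgiveness received from foreign official creditors 190.6; financial account: increase in resident deposits held at foreign banks 185.9, borrowing by resident firms from foreign banks 1068.8, acquisition of a foreign subsidiary by a resident firm (outward FDI) 644.8.)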